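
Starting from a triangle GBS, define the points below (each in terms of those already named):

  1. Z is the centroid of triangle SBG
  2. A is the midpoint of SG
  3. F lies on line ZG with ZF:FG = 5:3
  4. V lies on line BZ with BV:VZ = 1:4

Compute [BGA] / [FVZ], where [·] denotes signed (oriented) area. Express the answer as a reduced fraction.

Set G = (0, 0), B = (1, 0), S = (0, 1); any affine frame gives the same invariant.
1. Z is the centroid of triangle SBG ⇒ Z = (1/3, 1/3)
2. A is the midpoint of SG ⇒ A = (0, 1/2)
3. F lies on line ZG with ZF:FG = 5:3 ⇒ F = (1/8, 1/8)
4. V lies on line BZ with BV:VZ = 1:4 ⇒ V = (13/15, 1/15)
2·[BGA] = -1/2, 2·[FVZ] = 1/6
[BGA]:[FVZ] = -1/2:1/6 = -3

[BGA]:[FVZ] = -3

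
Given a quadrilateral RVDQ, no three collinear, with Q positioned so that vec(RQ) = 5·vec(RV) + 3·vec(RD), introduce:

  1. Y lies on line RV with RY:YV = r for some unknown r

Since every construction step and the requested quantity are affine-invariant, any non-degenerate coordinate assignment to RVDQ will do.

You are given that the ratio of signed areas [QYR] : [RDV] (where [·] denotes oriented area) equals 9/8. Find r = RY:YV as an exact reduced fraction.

r = 3/5

Work in coordinates with R = (0, 0), V = (1, 0), D = (0, 1), Q = (5, 3).
1. With RY:YV = r, write λ = r/(r+1) so Y = R + λ·(V−R); Y is affine-linear in λ
Every point depending on Y is an affine combination of Y and λ-independent points, so each such coordinate is linear in λ; the λ² term in each signed area is a multiple of (V−R)×(V−R) = 0, so 2·[QYR] and 2·[RDV] are each linear in λ. Evaluating at λ=0 and λ=1:
  2·[QYR] = -3·λ,   2·[RDV] = -1
So [QYR]:[RDV] = (-3·λ) / (-1). Setting this equal to 9/8:
  -3·λ = 9/8·(-1)  ⇒  λ = 3/8
Then r = λ/(1−λ) = (3/8)/(5/8) = 3/5. Check: with r = 3/5, Y = (3/8, 0) and [QYR]:[RDV] = 9/8 as required.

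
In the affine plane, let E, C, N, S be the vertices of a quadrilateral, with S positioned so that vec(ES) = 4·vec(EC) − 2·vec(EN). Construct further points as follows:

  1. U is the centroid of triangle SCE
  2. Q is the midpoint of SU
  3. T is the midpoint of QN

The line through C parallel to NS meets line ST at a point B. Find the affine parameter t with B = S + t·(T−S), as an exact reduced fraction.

Assign E = (0, 0), C = (1, 0), N = (0, 1), S = (4, -2) — the answer is frame-independent, so this choice is without loss of generality.
1. U is the centroid of triangle SCE ⇒ U = (5/3, -2/3)
2. Q is the midpoint of SU ⇒ Q = (17/6, -4/3)
3. T is the midpoint of QN ⇒ T = (17/12, -1/6)
through C parallel to NS: direction (4, -3); meets ST at B = (-11/5, 12/5)
B = S + t·(T−S) with t = 12/5

t = 12/5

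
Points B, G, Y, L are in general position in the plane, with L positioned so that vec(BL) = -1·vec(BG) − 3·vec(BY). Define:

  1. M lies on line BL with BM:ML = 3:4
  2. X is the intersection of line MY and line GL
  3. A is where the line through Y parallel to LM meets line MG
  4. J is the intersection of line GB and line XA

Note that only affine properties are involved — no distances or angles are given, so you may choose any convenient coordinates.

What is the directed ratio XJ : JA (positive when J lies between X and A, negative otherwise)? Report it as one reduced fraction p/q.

Set B = (0, 0), G = (1, 0), Y = (0, 1), L = (-1, -3); any affine frame gives the same invariant.
1. M lies on line BL with BM:ML = 3:4 ⇒ M = (-3/7, -9/7)
2. X is the intersection of line MY and line GL ⇒ X = (-15/23, -57/23)
3. A is where the line through Y parallel to LM meets line MG ⇒ A = (-19/21, -12/7)
4. J is the intersection of line GB and line XA ⇒ J = (-181/123, 0)
J = X + t·(A−X) with t = 133/41, so XJ:JA = t:(1−t) = 133/41:-92/41

XJ:JA = -133/92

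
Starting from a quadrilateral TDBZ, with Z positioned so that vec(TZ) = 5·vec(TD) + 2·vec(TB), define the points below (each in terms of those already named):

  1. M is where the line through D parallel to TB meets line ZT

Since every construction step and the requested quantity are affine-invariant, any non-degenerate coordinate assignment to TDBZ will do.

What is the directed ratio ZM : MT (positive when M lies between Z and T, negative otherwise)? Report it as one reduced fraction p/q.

ZM:MT = 4

Assign T = (0, 0), D = (1, 0), B = (0, 1), Z = (5, 2) — the answer is frame-independent, so this choice is without loss of generality.
1. M is where the line through D parallel to TB meets line ZT ⇒ M = (1, 2/5)
M = Z + t·(T−Z) with t = 4/5, so ZM:MT = t:(1−t) = 4/5:1/5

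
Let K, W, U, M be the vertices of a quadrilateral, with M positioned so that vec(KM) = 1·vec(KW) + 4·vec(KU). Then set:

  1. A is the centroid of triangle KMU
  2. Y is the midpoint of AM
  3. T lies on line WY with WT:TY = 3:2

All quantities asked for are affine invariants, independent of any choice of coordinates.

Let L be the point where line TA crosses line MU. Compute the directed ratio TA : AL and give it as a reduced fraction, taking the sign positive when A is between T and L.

TA:AL = 41/10

Work in coordinates with K = (0, 0), W = (1, 0), U = (0, 1), M = (1, 4).
1. A is the centroid of triangle KMU ⇒ A = (1/3, 5/3)
2. Y is the midpoint of AM ⇒ Y = (2/3, 17/6)
3. T lies on line WY with WT:TY = 3:2 ⇒ T = (4/5, 17/10)
line TA meets MU at L = (9/41, 68/41)
A = T + t·(L−T) with t = 41/51, so TA:AL = 41/51:10/51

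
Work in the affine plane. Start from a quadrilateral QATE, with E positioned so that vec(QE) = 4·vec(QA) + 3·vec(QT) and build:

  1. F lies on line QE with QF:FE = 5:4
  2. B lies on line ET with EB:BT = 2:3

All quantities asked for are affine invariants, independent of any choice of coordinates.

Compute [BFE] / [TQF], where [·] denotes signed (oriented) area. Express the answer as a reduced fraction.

Set Q = (0, 0), A = (1, 0), T = (0, 1), E = (4, 3); any affine frame gives the same invariant.
1. F lies on line QE with QF:FE = 5:4 ⇒ F = (20/9, 5/3)
2. B lies on line ET with EB:BT = 2:3 ⇒ B = (12/5, 11/5)
2·[BFE] = 32/45, 2·[TQF] = 20/9
[BFE]:[TQF] = 32/45:20/9 = 8/25

[BFE]:[TQF] = 8/25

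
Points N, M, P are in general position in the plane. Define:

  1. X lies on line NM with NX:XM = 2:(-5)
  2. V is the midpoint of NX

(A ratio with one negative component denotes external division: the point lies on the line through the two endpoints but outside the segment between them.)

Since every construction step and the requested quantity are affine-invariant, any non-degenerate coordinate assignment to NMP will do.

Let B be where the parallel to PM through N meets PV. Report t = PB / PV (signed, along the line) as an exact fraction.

t = 3/4

Assign N = (0, 0), M = (1, 0), P = (0, 1) — the answer is frame-independent, so this choice is without loss of generality.
1. X lies on line NM with NX:XM = 2:(-5) ⇒ X = (-2/3, 0)
2. V is the midpoint of NX ⇒ V = (-1/3, 0)
through N parallel to PM: direction (1, -1); meets PV at B = (-1/4, 1/4)
B = P + t·(V−P) with t = 3/4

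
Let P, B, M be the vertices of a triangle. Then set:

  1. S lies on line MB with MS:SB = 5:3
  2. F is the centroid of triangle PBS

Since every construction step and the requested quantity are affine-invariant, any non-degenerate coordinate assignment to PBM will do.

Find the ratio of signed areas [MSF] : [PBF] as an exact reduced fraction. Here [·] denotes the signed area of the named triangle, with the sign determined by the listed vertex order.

[MSF]:[PBF] = -5/3

Assign P = (0, 0), B = (1, 0), M = (0, 1) — the answer is frame-independent, so this choice is without loss of generality.
1. S lies on line MB with MS:SB = 5:3 ⇒ S = (5/8, 3/8)
2. F is the centroid of triangle PBS ⇒ F = (13/24, 1/8)
2·[MSF] = -5/24, 2·[PBF] = 1/8
[MSF]:[PBF] = -5/24:1/8 = -5/3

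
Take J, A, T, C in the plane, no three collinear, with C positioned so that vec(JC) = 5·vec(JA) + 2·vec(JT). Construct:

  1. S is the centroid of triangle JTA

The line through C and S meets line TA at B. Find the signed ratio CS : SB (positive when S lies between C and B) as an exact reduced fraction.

CS:SB = -19

Choose coordinates J = (0, 0), A = (1, 0), T = (0, 1), C = (5, 2).
1. S is the centroid of triangle JTA ⇒ S = (1/3, 1/3)
line CS meets TA at B = (11/19, 8/19)
S = C + t·(B−C) with t = 19/18, so CS:SB = 19/18:-1/18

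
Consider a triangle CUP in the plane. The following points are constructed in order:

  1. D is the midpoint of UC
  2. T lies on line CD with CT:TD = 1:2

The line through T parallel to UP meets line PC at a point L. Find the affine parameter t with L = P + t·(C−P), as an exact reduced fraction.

Work in coordinates with C = (0, 0), U = (1, 0), P = (0, 1).
1. D is the midpoint of UC ⇒ D = (1/2, 0)
2. T lies on line CD with CT:TD = 1:2 ⇒ T = (1/6, 0)
through T parallel to UP: direction (-1, 1); meets PC at L = (0, 1/6)
L = P + t·(C−P) with t = 5/6

t = 5/6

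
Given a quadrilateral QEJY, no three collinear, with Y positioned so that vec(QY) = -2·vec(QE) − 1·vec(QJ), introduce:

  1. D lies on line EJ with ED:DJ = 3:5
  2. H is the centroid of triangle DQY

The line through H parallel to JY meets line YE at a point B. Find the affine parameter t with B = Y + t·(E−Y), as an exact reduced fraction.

t = 3/8

Assign Q = (0, 0), E = (1, 0), J = (0, 1), Y = (-2, -1) — the answer is frame-independent, so this choice is without loss of generality.
1. D lies on line EJ with ED:DJ = 3:5 ⇒ D = (5/8, 3/8)
2. H is the centroid of triangle DQY ⇒ H = (-11/24, -5/24)
through H parallel to JY: direction (-2, -2); meets YE at B = (-7/8, -5/8)
B = Y + t·(E−Y) with t = 3/8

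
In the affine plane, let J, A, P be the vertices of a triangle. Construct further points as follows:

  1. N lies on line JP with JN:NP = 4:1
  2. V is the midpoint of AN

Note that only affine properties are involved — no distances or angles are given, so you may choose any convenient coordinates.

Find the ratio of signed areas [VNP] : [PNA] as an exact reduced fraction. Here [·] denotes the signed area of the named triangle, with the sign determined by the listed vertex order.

Assign J = (0, 0), A = (1, 0), P = (0, 1) — the answer is frame-independent, so this choice is without loss of generality.
1. N lies on line JP with JN:NP = 4:1 ⇒ N = (0, 4/5)
2. V is the midpoint of AN ⇒ V = (1/2, 2/5)
2·[VNP] = -1/10, 2·[PNA] = 1/5
[VNP]:[PNA] = -1/10:1/5 = -1/2

[VNP]:[PNA] = -1/2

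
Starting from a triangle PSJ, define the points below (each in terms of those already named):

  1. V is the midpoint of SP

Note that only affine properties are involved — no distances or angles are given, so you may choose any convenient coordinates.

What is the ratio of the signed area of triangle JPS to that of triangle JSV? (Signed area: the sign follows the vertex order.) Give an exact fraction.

[JPS]:[JSV] = -2

Set P = (0, 0), S = (1, 0), J = (0, 1); any affine frame gives the same invariant.
1. V is the midpoint of SP ⇒ V = (1/2, 0)
2·[JPS] = 1, 2·[JSV] = -1/2
[JPS]:[JSV] = 1:-1/2 = -2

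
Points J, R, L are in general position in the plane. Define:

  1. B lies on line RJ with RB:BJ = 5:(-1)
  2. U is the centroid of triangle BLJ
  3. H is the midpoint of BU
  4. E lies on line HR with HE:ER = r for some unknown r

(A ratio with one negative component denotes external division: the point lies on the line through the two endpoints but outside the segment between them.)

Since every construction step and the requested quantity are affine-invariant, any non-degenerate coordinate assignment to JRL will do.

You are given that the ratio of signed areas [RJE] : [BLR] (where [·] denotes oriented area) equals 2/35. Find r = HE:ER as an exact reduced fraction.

Assign J = (0, 0), R = (1, 0), L = (0, 1) — the answer is frame-independent, so this choice is without loss of generality.
1. B lies on line RJ with RB:BJ = 5:(-1) ⇒ B = (-1/4, 0)
2. U is the centroid of triangle BLJ ⇒ U = (-1/12, 1/3)
3. H is the midpoint of BU ⇒ H = (-1/6, 1/6)
4. With HE:ER = r, write λ = r/(r+1) so E = H + λ·(R−H); E is affine-linear in λ
Every point depending on E is an affine combination of E and λ-independent points, so each such coordinate is linear in λ; the λ² term in each signed area is a multiple of (R−H)×(R−H) = 0, so 2·[RJE] and 2·[BLR] are each linear in λ. Evaluating at λ=0 and λ=1:
  2·[RJE] = 1/6·λ − 1/6,   2·[BLR] = -5/4
So [RJE]:[BLR] = (1/6·λ − 1/6) / (-5/4). Setting this equal to 2/35:
  1/6·λ − 1/6 = 2/35·(-5/4)  ⇒  λ = 4/7
Then r = λ/(1−λ) = (4/7)/(3/7) = 4/3. Check: with r = 4/3, E = (1/2, 1/14) and [RJE]:[BLR] = 2/35 as required.

r = 4/3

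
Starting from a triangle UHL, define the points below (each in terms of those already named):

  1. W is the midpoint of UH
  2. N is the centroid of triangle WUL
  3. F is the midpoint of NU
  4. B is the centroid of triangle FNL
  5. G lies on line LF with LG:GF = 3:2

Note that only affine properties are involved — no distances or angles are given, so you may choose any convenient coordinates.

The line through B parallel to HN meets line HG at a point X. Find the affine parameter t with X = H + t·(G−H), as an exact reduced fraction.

Work in coordinates with U = (0, 0), H = (1, 0), L = (0, 1).
1. W is the midpoint of UH ⇒ W = (1/2, 0)
2. N is the centroid of triangle WUL ⇒ N = (1/6, 1/3)
3. F is the midpoint of NU ⇒ F = (1/12, 1/6)
4. B is the centroid of triangle FNL ⇒ B = (1/12, 1/2)
5. G lies on line LF with LG:GF = 3:2 ⇒ G = (1/20, 1/2)
through B parallel to HN: direction (-5/6, 1/3); meets HG at X = (-1/18, 5/9)
X = H + t·(G−H) with t = 10/9

t = 10/9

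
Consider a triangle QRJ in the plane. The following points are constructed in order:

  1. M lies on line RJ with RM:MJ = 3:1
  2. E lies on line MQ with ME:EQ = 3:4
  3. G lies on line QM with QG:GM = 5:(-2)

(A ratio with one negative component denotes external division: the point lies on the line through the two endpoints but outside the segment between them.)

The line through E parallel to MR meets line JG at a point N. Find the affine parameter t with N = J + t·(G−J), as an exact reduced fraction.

Work in coordinates with Q = (0, 0), R = (1, 0), J = (0, 1).
1. M lies on line RJ with RM:MJ = 3:1 ⇒ M = (1/4, 3/4)
2. E lies on line MQ with ME:EQ = 3:4 ⇒ E = (1/7, 3/7)
3. G lies on line QM with QG:GM = 5:(-2) ⇒ G = (5/12, 5/4)
through E parallel to MR: direction (3/4, -3/4); meets JG at N = (-15/56, 47/56)
N = J + t·(G−J) with t = -9/14

t = -9/14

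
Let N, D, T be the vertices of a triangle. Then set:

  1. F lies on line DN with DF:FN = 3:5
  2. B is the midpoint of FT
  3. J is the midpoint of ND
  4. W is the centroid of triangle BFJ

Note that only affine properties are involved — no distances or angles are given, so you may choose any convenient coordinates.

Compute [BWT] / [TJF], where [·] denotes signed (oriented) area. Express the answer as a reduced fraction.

Choose coordinates N = (0, 0), D = (1, 0), T = (0, 1).
1. F lies on line DN with DF:FN = 3:5 ⇒ F = (5/8, 0)
2. B is the midpoint of FT ⇒ B = (5/16, 1/2)
3. J is the midpoint of ND ⇒ J = (1/2, 0)
4. W is the centroid of triangle BFJ ⇒ W = (23/48, 1/6)
2·[BWT] = -1/48, 2·[TJF] = 1/8
[BWT]:[TJF] = -1/48:1/8 = -1/6

[BWT]:[TJF] = -1/6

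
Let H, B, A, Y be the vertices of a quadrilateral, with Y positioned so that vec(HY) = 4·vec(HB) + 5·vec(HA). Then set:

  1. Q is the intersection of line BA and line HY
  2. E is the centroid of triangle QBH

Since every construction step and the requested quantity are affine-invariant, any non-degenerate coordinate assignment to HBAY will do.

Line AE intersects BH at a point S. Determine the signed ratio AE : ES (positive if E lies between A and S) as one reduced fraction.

Set H = (0, 0), B = (1, 0), A = (0, 1), Y = (4, 5); any affine frame gives the same invariant.
1. Q is the intersection of line BA and line HY ⇒ Q = (4/9, 5/9)
2. E is the centroid of triangle QBH ⇒ E = (13/27, 5/27)
line AE meets BH at S = (13/22, 0)
E = A + t·(S−A) with t = 22/27, so AE:ES = 22/27:5/27

AE:ES = 22/5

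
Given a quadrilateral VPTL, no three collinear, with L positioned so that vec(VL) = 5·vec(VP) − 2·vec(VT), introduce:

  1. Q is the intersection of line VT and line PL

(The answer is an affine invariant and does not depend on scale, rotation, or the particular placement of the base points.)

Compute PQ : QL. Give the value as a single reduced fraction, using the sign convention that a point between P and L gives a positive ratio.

Choose coordinates V = (0, 0), P = (1, 0), T = (0, 1), L = (5, -2).
1. Q is the intersection of line VT and line PL ⇒ Q = (0, 1/2)
Q = P + t·(L−P) with t = -1/4, so PQ:QL = t:(1−t) = -1/4:5/4

PQ:QL = -1/5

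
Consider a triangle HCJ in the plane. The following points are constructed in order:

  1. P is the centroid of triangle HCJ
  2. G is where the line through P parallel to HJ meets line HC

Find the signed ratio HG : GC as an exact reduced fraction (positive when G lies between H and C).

HG:GC = 1/2

Work in coordinates with H = (0, 0), C = (1, 0), J = (0, 1).
1. P is the centroid of triangle HCJ ⇒ P = (1/3, 1/3)
2. G is where the line through P parallel to HJ meets line HC ⇒ G = (1/3, 0)
G = H + t·(C−H) with t = 1/3, so HG:GC = t:(1−t) = 1/3:2/3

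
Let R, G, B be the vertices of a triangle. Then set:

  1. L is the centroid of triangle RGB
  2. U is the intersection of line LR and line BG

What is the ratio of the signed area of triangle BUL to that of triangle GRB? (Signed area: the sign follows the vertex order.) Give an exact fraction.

Choose coordinates R = (0, 0), G = (1, 0), B = (0, 1).
1. L is the centroid of triangle RGB ⇒ L = (1/3, 1/3)
2. U is the intersection of line LR and line BG ⇒ U = (1/2, 1/2)
2·[BUL] = -1/6, 2·[GRB] = -1
[BUL]:[GRB] = -1/6:-1 = 1/6

[BUL]:[GRB] = 1/6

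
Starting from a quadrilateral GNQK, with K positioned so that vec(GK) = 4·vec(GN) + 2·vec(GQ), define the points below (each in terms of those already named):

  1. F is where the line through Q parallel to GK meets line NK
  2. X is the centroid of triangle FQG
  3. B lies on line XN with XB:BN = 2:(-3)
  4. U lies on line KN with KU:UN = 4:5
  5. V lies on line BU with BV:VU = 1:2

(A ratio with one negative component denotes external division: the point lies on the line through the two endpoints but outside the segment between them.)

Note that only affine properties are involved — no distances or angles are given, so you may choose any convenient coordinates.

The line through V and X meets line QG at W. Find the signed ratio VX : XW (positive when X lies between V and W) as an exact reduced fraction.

VX:XW = 13/15

Set G = (0, 0), N = (1, 0), Q = (0, 1), K = (4, 2); any affine frame gives the same invariant.
1. F is where the line through Q parallel to GK meets line NK ⇒ F = (10, 6)
2. X is the centroid of triangle FQG ⇒ X = (10/3, 7/3)
3. B lies on line XN with XB:BN = 2:(-3) ⇒ B = (8, 7)
4. U lies on line KN with KU:UN = 4:5 ⇒ U = (8/3, 10/9)
5. V lies on line BU with BV:VU = 1:2 ⇒ V = (56/9, 136/27)
line VX meets QG at W = (0, -92/117)
X = V + t·(W−V) with t = 13/28, so VX:XW = 13/28:15/28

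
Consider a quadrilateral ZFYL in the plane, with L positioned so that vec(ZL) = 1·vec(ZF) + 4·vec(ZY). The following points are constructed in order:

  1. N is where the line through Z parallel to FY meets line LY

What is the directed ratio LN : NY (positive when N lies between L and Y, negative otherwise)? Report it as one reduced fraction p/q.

Set Z = (0, 0), F = (1, 0), Y = (0, 1), L = (1, 4); any affine frame gives the same invariant.
1. N is where the line through Z parallel to FY meets line LY ⇒ N = (-1/4, 1/4)
N = L + t·(Y−L) with t = 5/4, so LN:NY = t:(1−t) = 5/4:-1/4

LN:NY = -5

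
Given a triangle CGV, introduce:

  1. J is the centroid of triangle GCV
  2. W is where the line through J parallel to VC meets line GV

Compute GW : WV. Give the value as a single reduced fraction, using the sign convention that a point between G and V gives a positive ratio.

Assign C = (0, 0), G = (1, 0), V = (0, 1) — the answer is frame-independent, so this choice is without loss of generality.
1. J is the centroid of triangle GCV ⇒ J = (1/3, 1/3)
2. W is where the line through J parallel to VC meets line GV ⇒ W = (1/3, 2/3)
W = G + t·(V−G) with t = 2/3, so GW:WV = t:(1−t) = 2/3:1/3

GW:WV = 2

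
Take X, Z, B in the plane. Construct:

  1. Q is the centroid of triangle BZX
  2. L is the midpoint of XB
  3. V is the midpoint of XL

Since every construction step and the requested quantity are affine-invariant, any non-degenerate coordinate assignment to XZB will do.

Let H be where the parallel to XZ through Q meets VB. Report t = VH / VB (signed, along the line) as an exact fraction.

t = 1/9

Work in coordinates with X = (0, 0), Z = (1, 0), B = (0, 1).
1. Q is the centroid of triangle BZX ⇒ Q = (1/3, 1/3)
2. L is the midpoint of XB ⇒ L = (0, 1/2)
3. V is the midpoint of XL ⇒ V = (0, 1/4)
through Q parallel to XZ: direction (1, 0); meets VB at H = (0, 1/3)
H = V + t·(B−V) with t = 1/9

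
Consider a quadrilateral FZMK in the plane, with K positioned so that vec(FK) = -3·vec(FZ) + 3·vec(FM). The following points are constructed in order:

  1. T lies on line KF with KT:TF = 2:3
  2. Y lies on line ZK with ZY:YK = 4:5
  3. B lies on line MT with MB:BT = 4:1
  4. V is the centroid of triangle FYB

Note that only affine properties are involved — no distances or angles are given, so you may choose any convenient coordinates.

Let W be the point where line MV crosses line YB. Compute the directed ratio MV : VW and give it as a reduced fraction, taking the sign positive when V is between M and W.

MV:VW = -157/145

Work in coordinates with F = (0, 0), Z = (1, 0), M = (0, 1), K = (-3, 3).
1. T lies on line KF with KT:TF = 2:3 ⇒ T = (-9/5, 9/5)
2. Y lies on line ZK with ZY:YK = 4:5 ⇒ Y = (-7/9, 4/3)
3. B lies on line MT with MB:BT = 4:1 ⇒ B = (-36/25, 41/25)
4. V is the centroid of triangle FYB ⇒ V = (-499/675, 223/225)
line MV meets YB at W = (-1996/35325, 11767/11775)
V = M + t·(W−M) with t = 157/12, so MV:VW = 157/12:-145/12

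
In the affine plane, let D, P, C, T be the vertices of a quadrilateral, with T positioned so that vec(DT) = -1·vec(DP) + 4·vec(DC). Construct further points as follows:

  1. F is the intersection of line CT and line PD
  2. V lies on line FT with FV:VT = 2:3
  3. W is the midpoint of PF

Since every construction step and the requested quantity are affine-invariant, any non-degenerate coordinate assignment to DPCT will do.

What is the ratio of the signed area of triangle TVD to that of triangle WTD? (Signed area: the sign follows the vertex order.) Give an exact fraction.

Work in coordinates with D = (0, 0), P = (1, 0), C = (0, 1), T = (-1, 4).
1. F is the intersection of line CT and line PD ⇒ F = (1/3, 0)
2. V lies on line FT with FV:VT = 2:3 ⇒ V = (-1/5, 8/5)
3. W is the midpoint of PF ⇒ W = (2/3, 0)
2·[TVD] = -4/5, 2·[WTD] = 8/3
[TVD]:[WTD] = -4/5:8/3 = -3/10

[TVD]:[WTD] = -3/10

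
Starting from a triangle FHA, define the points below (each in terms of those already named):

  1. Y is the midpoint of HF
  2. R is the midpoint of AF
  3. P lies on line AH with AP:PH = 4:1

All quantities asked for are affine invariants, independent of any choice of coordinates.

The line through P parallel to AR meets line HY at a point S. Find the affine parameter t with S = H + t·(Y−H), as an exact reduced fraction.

t = 2/5

Assign F = (0, 0), H = (1, 0), A = (0, 1) — the answer is frame-independent, so this choice is without loss of generality.
1. Y is the midpoint of HF ⇒ Y = (1/2, 0)
2. R is the midpoint of AF ⇒ R = (0, 1/2)
3. P lies on line AH with AP:PH = 4:1 ⇒ P = (4/5, 1/5)
through P parallel to AR: direction (0, -1/2); meets HY at S = (4/5, 0)
S = H + t·(Y−H) with t = 2/5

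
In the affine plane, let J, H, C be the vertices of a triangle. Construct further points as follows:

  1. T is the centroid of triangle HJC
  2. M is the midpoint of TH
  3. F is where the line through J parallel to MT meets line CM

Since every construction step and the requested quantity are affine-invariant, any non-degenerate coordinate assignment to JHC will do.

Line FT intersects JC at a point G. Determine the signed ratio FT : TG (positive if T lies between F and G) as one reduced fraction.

Assign J = (0, 0), H = (1, 0), C = (0, 1) — the answer is frame-independent, so this choice is without loss of generality.
1. T is the centroid of triangle HJC ⇒ T = (1/3, 1/3)
2. M is the midpoint of TH ⇒ M = (2/3, 1/6)
3. F is where the line through J parallel to MT meets line CM ⇒ F = (4/3, -2/3)
line FT meets JC at G = (0, 2/3)
T = F + t·(G−F) with t = 3/4, so FT:TG = 3/4:1/4

FT:TG = 3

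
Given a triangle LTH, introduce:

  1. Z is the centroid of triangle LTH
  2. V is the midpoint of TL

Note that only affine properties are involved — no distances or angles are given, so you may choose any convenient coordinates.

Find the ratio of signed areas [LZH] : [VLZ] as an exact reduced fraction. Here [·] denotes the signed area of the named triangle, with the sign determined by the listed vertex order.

[LZH]:[VLZ] = -2

Choose coordinates L = (0, 0), T = (1, 0), H = (0, 1).
1. Z is the centroid of triangle LTH ⇒ Z = (1/3, 1/3)
2. V is the midpoint of TL ⇒ V = (1/2, 0)
2·[LZH] = 1/3, 2·[VLZ] = -1/6
[LZH]:[VLZ] = 1/3:-1/6 = -2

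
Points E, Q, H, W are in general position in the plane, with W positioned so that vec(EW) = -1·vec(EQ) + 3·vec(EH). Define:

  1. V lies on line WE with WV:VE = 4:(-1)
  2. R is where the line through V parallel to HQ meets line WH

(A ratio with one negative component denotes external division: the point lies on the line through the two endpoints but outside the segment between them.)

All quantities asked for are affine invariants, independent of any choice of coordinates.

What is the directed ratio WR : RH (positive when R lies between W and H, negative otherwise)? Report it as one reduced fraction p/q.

Choose coordinates E = (0, 0), Q = (1, 0), H = (0, 1), W = (-1, 3).
1. V lies on line WE with WV:VE = 4:(-1) ⇒ V = (1/3, -1)
2. R is where the line through V parallel to HQ meets line WH ⇒ R = (5/3, -7/3)
R = W + t·(H−W) with t = 8/3, so WR:RH = t:(1−t) = 8/3:-5/3

WR:RH = -8/5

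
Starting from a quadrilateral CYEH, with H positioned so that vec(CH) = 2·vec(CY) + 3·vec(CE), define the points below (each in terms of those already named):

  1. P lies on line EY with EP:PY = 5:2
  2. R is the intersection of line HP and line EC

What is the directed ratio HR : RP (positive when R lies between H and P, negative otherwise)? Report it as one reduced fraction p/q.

Choose coordinates C = (0, 0), Y = (1, 0), E = (0, 1), H = (2, 3).
1. P lies on line EY with EP:PY = 5:2 ⇒ P = (5/7, 2/7)
2. R is the intersection of line HP and line EC ⇒ R = (0, -11/9)
R = H + t·(P−H) with t = 14/9, so HR:RP = t:(1−t) = 14/9:-5/9

HR:RP = -14/5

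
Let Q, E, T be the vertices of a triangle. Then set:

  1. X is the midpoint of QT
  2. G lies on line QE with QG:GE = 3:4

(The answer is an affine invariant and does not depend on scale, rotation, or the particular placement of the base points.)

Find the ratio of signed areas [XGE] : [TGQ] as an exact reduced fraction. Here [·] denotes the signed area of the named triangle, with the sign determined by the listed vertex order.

Assign Q = (0, 0), E = (1, 0), T = (0, 1) — the answer is frame-independent, so this choice is without loss of generality.
1. X is the midpoint of QT ⇒ X = (0, 1/2)
2. G lies on line QE with QG:GE = 3:4 ⇒ G = (3/7, 0)
2·[XGE] = 2/7, 2·[TGQ] = -3/7
[XGE]:[TGQ] = 2/7:-3/7 = -2/3

[XGE]:[TGQ] = -2/3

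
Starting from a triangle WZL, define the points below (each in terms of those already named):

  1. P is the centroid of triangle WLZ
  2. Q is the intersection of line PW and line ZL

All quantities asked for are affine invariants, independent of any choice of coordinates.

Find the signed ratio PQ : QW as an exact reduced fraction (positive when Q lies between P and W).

Work in coordinates with W = (0, 0), Z = (1, 0), L = (0, 1).
1. P is the centroid of triangle WLZ ⇒ P = (1/3, 1/3)
2. Q is the intersection of line PW and line ZL ⇒ Q = (1/2, 1/2)
Q = P + t·(W−P) with t = -1/2, so PQ:QW = t:(1−t) = -1/2:3/2

PQ:QW = -1/3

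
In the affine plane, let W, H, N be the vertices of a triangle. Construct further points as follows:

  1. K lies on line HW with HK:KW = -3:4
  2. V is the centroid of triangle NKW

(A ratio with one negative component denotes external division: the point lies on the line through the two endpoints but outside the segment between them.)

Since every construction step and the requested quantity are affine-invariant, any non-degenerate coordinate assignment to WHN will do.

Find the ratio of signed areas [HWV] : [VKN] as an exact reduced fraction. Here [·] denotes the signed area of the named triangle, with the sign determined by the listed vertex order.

Choose coordinates W = (0, 0), H = (1, 0), N = (0, 1).
1. K lies on line HW with HK:KW = -3:4 ⇒ K = (4, 0)
2. V is the centroid of triangle NKW ⇒ V = (4/3, 1/3)
2·[HWV] = -1/3, 2·[VKN] = 4/3
[HWV]:[VKN] = -1/3:4/3 = -1/4

[HWV]:[VKN] = -1/4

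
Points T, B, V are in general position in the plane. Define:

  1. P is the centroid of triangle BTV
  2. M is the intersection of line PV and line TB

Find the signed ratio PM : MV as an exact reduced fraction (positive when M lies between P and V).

Work in coordinates with T = (0, 0), B = (1, 0), V = (0, 1).
1. P is the centroid of triangle BTV ⇒ P = (1/3, 1/3)
2. M is the intersection of line PV and line TB ⇒ M = (1/2, 0)
M = P + t·(V−P) with t = -1/2, so PM:MV = t:(1−t) = -1/2:3/2

PM:MV = -1/3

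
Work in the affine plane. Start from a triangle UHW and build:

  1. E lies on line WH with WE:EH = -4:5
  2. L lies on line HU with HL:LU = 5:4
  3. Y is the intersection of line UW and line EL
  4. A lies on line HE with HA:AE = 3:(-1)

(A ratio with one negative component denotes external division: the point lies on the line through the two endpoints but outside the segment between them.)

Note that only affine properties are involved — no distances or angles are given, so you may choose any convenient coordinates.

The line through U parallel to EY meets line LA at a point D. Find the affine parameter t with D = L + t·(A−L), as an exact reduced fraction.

t = 8/5

Choose coordinates U = (0, 0), H = (1, 0), W = (0, 1).
1. E lies on line WH with WE:EH = -4:5 ⇒ E = (-4, 5)
2. L lies on line HU with HL:LU = 5:4 ⇒ L = (4/9, 0)
3. Y is the intersection of line UW and line EL ⇒ Y = (0, 1/2)
4. A lies on line HE with HA:AE = 3:(-1) ⇒ A = (-13/2, 15/2)
through U parallel to EY: direction (4, -9/2); meets LA at D = (-32/3, 12)
D = L + t·(A−L) with t = 8/5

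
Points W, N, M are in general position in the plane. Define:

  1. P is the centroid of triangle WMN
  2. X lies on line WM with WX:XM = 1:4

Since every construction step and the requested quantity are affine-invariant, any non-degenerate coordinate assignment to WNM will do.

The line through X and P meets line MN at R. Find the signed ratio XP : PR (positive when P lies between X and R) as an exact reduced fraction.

Set W = (0, 0), N = (1, 0), M = (0, 1); any affine frame gives the same invariant.
1. P is the centroid of triangle WMN ⇒ P = (1/3, 1/3)
2. X lies on line WM with WX:XM = 1:4 ⇒ X = (0, 1/5)
line XP meets MN at R = (4/7, 3/7)
P = X + t·(R−X) with t = 7/12, so XP:PR = 7/12:5/12

XP:PR = 7/5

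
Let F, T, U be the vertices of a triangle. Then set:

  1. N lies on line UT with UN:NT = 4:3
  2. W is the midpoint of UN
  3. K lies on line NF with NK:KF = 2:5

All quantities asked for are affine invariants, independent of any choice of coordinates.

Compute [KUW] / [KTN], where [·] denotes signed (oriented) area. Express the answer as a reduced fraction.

Assign F = (0, 0), T = (1, 0), U = (0, 1) — the answer is frame-independent, so this choice is without loss of generality.
1. N lies on line UT with UN:NT = 4:3 ⇒ N = (4/7, 3/7)
2. W is the midpoint of UN ⇒ W = (2/7, 5/7)
3. K lies on line NF with NK:KF = 2:5 ⇒ K = (20/49, 15/49)
2·[KUW] = -4/49, 2·[KTN] = 6/49
[KUW]:[KTN] = -4/49:6/49 = -2/3

[KUW]:[KTN] = -2/3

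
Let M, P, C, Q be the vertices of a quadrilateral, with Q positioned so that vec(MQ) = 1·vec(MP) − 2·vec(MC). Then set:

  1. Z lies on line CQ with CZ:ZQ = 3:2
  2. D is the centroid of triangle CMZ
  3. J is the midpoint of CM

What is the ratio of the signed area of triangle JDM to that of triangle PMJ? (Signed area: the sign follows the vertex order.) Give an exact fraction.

Assign M = (0, 0), P = (1, 0), C = (0, 1), Q = (1, -2) — the answer is frame-independent, so this choice is without loss of generality.
1. Z lies on line CQ with CZ:ZQ = 3:2 ⇒ Z = (3/5, -4/5)
2. D is the centroid of triangle CMZ ⇒ D = (1/5, 1/15)
3. J is the midpoint of CM ⇒ J = (0, 1/2)
2·[JDM] = -1/10, 2·[PMJ] = -1/2
[JDM]:[PMJ] = -1/10:-1/2 = 1/5

[JDM]:[PMJ] = 1/5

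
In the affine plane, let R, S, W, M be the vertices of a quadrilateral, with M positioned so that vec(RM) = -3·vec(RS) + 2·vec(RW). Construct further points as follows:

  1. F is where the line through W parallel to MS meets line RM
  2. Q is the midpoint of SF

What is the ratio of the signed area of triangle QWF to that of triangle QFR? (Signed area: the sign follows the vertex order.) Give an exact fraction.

Assign R = (0, 0), S = (1, 0), W = (0, 1), M = (-3, 2) — the answer is frame-independent, so this choice is without loss of generality.
1. F is where the line through W parallel to MS meets line RM ⇒ F = (-6, 4)
2. Q is the midpoint of SF ⇒ Q = (-5/2, 2)
2·[QWF] = 3/2, 2·[QFR] = 2
[QWF]:[QFR] = 3/2:2 = 3/4

[QWF]:[QFR] = 3/4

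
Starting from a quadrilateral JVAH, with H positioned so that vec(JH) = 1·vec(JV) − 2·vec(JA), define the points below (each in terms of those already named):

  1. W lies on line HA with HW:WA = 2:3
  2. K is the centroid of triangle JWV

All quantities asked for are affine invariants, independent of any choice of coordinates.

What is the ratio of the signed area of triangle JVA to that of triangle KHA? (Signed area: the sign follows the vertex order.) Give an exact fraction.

[JVA]:[KHA] = -3

Assign J = (0, 0), V = (1, 0), A = (0, 1), H = (1, -2) — the answer is frame-independent, so this choice is without loss of generality.
1. W lies on line HA with HW:WA = 2:3 ⇒ W = (3/5, -4/5)
2. K is the centroid of triangle JWV ⇒ K = (8/15, -4/15)
2·[JVA] = 1, 2·[KHA] = -1/3
[JVA]:[KHA] = 1:-1/3 = -3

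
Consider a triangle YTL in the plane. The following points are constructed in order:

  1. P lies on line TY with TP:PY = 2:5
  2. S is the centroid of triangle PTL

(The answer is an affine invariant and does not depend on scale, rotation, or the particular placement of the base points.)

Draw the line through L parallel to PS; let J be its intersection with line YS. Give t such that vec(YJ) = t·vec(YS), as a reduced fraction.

t = 3/5

Set Y = (0, 0), T = (1, 0), L = (0, 1); any affine frame gives the same invariant.
1. P lies on line TY with TP:PY = 2:5 ⇒ P = (5/7, 0)
2. S is the centroid of triangle PTL ⇒ S = (4/7, 1/3)
through L parallel to PS: direction (-1/7, 1/3); meets YS at J = (12/35, 1/5)
J = Y + t·(S−Y) with t = 3/5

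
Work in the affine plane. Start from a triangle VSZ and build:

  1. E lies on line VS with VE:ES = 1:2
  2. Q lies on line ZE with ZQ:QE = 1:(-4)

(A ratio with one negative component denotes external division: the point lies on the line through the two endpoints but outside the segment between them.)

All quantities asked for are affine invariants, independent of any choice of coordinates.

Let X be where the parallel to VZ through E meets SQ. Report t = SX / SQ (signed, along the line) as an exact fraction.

Assign V = (0, 0), S = (1, 0), Z = (0, 1) — the answer is frame-independent, so this choice is without loss of generality.
1. E lies on line VS with VE:ES = 1:2 ⇒ E = (1/3, 0)
2. Q lies on line ZE with ZQ:QE = 1:(-4) ⇒ Q = (-1/9, 4/3)
through E parallel to VZ: direction (0, 1); meets SQ at X = (1/3, 4/5)
X = S + t·(Q−S) with t = 3/5

t = 3/5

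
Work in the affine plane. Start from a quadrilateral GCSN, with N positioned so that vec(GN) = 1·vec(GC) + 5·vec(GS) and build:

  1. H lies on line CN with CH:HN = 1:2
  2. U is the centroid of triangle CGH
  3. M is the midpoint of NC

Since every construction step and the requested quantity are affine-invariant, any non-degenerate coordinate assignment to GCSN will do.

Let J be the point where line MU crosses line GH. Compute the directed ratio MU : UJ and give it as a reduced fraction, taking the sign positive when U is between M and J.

Work in coordinates with G = (0, 0), C = (1, 0), S = (0, 1), N = (1, 5).
1. H lies on line CN with CH:HN = 1:2 ⇒ H = (1, 5/3)
2. U is the centroid of triangle CGH ⇒ U = (2/3, 5/9)
3. M is the midpoint of NC ⇒ M = (1, 5/2)
line MU meets GH at J = (4/5, 4/3)
U = M + t·(J−M) with t = 5/3, so MU:UJ = 5/3:-2/3

MU:UJ = -5/2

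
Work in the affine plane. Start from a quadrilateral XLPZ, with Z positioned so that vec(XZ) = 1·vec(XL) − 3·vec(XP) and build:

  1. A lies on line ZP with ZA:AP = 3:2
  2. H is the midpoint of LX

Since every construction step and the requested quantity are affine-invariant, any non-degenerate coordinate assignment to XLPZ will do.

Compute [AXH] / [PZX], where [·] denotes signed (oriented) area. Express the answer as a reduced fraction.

[AXH]:[PZX] = 3/10

Choose coordinates X = (0, 0), L = (1, 0), P = (0, 1), Z = (1, -3).
1. A lies on line ZP with ZA:AP = 3:2 ⇒ A = (2/5, -3/5)
2. H is the midpoint of LX ⇒ H = (1/2, 0)
2·[AXH] = -3/10, 2·[PZX] = -1
[AXH]:[PZX] = -3/10:-1 = 3/10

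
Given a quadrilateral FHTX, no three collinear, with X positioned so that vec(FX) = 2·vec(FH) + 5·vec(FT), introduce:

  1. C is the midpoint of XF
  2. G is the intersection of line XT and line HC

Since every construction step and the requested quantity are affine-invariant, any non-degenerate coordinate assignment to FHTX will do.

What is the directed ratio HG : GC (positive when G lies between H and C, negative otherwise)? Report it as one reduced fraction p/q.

HG:GC = -6

Work in coordinates with F = (0, 0), H = (1, 0), T = (0, 1), X = (2, 5).
1. C is the midpoint of XF ⇒ C = (1, 5/2)
2. G is the intersection of line XT and line HC ⇒ G = (1, 3)
G = H + t·(C−H) with t = 6/5, so HG:GC = t:(1−t) = 6/5:-1/5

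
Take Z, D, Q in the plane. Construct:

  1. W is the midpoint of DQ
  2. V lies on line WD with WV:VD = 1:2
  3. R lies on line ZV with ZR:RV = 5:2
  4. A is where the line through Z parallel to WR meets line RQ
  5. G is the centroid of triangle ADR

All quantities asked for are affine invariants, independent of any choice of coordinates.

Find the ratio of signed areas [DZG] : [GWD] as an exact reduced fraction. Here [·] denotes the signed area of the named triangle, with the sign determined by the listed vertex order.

Set Z = (0, 0), D = (1, 0), Q = (0, 1); any affine frame gives the same invariant.
1. W is the midpoint of DQ ⇒ W = (1/2, 1/2)
2. V lies on line WD with WV:VD = 1:2 ⇒ V = (2/3, 1/3)
3. R lies on line ZV with ZR:RV = 5:2 ⇒ R = (10/21, 5/21)
4. A is where the line through Z parallel to WR meets line RQ ⇒ A = (5/63, 55/63)
5. G is the centroid of triangle ADR ⇒ G = (14/27, 10/27)
2·[DZG] = -10/27, 2·[GWD] = -1/18
[DZG]:[GWD] = -10/27:-1/18 = 20/3

[DZG]:[GWD] = 20/3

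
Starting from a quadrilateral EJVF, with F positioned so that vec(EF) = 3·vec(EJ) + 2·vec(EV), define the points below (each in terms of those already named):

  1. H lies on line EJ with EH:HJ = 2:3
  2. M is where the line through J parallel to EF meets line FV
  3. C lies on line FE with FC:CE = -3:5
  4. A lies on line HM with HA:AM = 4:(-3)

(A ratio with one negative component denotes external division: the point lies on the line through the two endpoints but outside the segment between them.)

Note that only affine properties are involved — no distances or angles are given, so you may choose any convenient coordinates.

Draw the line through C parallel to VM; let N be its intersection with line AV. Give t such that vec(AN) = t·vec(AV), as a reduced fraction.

Work in coordinates with E = (0, 0), J = (1, 0), V = (0, 1), F = (3, 2).
1. H lies on line EJ with EH:HJ = 2:3 ⇒ H = (2/5, 0)
2. M is where the line through J parallel to EF meets line FV ⇒ M = (5, 8/3)
3. C lies on line FE with FC:CE = -3:5 ⇒ C = (15/2, 5)
4. A lies on line HM with HA:AM = 4:(-3) ⇒ A = (94/5, 32/3)
through C parallel to VM: direction (5, 5/3); meets AV at N = (141/17, 179/34)
N = A + t·(V−A) with t = 19/34

t = 19/34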